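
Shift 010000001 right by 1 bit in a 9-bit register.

Original: 010000001 (decimal 129)
Shift right by 1 position
Drop the 1 low bit; fill with zero on the left
Result: 001000000 (decimal 64)
Equivalent: 129 >> 1 = 129 ÷ 2^1 = 64



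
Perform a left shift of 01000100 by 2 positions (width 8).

Original: 01000100 (decimal 68)
Shift left by 2 positions
Append 2 zeros on the right and drop the 2 high bits that overflow the 8-bit width
Result: 00010000 (decimal 16)
Equivalent: 68 << 2 = 68 × 2^2 = 272, truncated to 8 bits = 16



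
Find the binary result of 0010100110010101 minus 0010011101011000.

Method 1 - Direct subtraction (column by column from the right: bit − bit − borrow-in; if negative, add 2 and borrow 1 from the next column):
borrow: 0000110011110000
        0010100110010101
-       0010011101011000
------------------------
        0000001000111101

Method 2 - Add two's complement:
Two's complement of 0010011101011000: invert → 1101100010100111, add 1 → 1101100010101000
  0010100110010101
+ 1101100010101000
------------------
 10000001000111101  (end carry out of the top bit = 1)
Discarding the end carry: 0000001000111101
Decimal check:
  0010100110010101 = 8192 + 2048 + 256 + 128 + 16 + 4 + 1 = 10645
  0010011101011000 = 8192 + 1024 + 512 + 256 + 64 + 16 + 8 = 10072
  10645 - 10072 = 573, and 0000001000111101 = 512 + 32 + 16 + 8 + 4 + 1 = 573 ✓



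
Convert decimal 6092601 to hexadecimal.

Using repeated division by 16 (digits 10–15 are A–F):
6092601 ÷ 16 = 380787 remainder 9
380787 ÷ 16 = 23799 remainder 3
23799 ÷ 16 = 1487 remainder 7
1487 ÷ 16 = 92 remainder 15 (F)
92 ÷ 16 = 5 remainder 12 (C)
5 ÷ 16 = 0 remainder 5
Reading remainders bottom to top: 5CF739



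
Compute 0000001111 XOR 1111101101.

XOR: 1 when bits differ
  0000001111
^ 1111101101
------------
  1111100010
Decimal: 15 ^ 1005 = 994



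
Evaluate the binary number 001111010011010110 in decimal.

Sum of powers of 2 for each 1-bit:
2^1 + 2^2 + 2^4 + 2^6 + 2^7 + 2^10 + 2^12 + 2^13 + 2^14 + 2^15
= 2 + 4 + 16 + 64 + 128 + 1024 + 4096 + 8192 + 16384 + 32768
= 62678



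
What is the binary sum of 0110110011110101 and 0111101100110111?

Add column by column from the right: bit + bit + carry-in; write the sum mod 2, carry 1 when the sum is 2 or 3.
carry:  1111111111101110
        0110110011110101
+       0111101100110111
------------------------
       01110100000101100
(the carry out of the leftmost column, 0, becomes the leading bit)
Decimal check:
  0110110011110101 = 16384 + 8192 + 2048 + 1024 + 128 + 64 + 32 + 16 + 4 + 1 = 27893
  0111101100110111 = 16384 + 8192 + 4096 + 2048 + 512 + 256 + 32 + 16 + 4 + 2 + 1 = 31543
  27893 + 31543 = 59436, and 01110100000101100 = 32768 + 16384 + 8192 + 2048 + 32 + 8 + 4 = 59436 ✓



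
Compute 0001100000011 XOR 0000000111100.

XOR: 1 when bits differ
  0001100000011
^ 0000000111100
---------------
  0001100111111
Decimal: 771 ^ 60 = 831



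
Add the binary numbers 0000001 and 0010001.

Add column by column from the right: bit + bit + carry-in; write the sum mod 2, carry 1 when the sum is 2 or 3.
carry:  0000010
        0000001
+       0010001
---------------
       00010010
(the carry out of the leftmost column, 0, becomes the leading bit)
Decimal check:
  0000001 = 1
  0010001 = 16 + 1 = 17
  1 + 17 = 18, and 00010010 = 16 + 2 = 18 ✓



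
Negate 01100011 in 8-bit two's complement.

Original: 01100011
Step 1 - Invert all bits: 10011100
Step 2 - Add 1: 10011101
Verification: 01100011 + 10011101 = 100000000; discarding the end carry (carry out of the top bit) leaves the 8-bit value 00000000, as required for x + (-x)



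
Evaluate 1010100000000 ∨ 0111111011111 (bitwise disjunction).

OR: 1 when either bit is 1
  1010100000000
| 0111111011111
---------------
  1111111011111
Decimal: 5376 | 4063 = 8159



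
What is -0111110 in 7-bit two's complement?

Original: 0111110
Step 1 - Invert all bits: 1000001
Step 2 - Add 1: 1000010
Verification: 0111110 + 1000010 = 10000000; discarding the end carry (carry out of the top bit) leaves the 7-bit value 0000000, as required for x + (-x)



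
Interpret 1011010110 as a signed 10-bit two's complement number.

Binary: 1011010110
Sign bit: 1 (negative)
Invert: 0100101001
Add 1:  0100101010
Magnitude: 0100101010 = 256 + 32 + 8 + 2 = 298
Value: -298



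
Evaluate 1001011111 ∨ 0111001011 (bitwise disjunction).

OR: 1 when either bit is 1
  1001011111
| 0111001011
------------
  1111011111
Decimal: 607 | 459 = 991



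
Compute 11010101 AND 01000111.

AND: 1 only when both bits are 1
  11010101
& 01000111
----------
  01000101
Decimal: 213 & 71 = 69



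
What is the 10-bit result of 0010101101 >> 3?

Original: 0010101101 (decimal 173)
Shift right by 3 positions
Drop the 3 low bits; fill with zeros on the left
Result: 0000010101 (decimal 21)
Equivalent: 173 >> 3 = 173 ÷ 2^3 = 21



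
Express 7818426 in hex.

Using repeated division by 16 (digits 10–15 are A–F):
7818426 ÷ 16 = 488651 remainder 10 (A)
488651 ÷ 16 = 30540 remainder 11 (B)
30540 ÷ 16 = 1908 remainder 12 (C)
1908 ÷ 16 = 119 remainder 4
119 ÷ 16 = 7 remainder 7
7 ÷ 16 = 0 remainder 7
Reading remainders bottom to top: 774CBA



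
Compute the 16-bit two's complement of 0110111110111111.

Original: 0110111110111111
Step 1 - Invert all bits: 1001000001000000
Step 2 - Add 1: 1001000001000001
Verification: 0110111110111111 + 1001000001000001 = 10000000000000000; discarding the end carry (carry out of the top bit) leaves the 16-bit value 0000000000000000, as required for x + (-x)



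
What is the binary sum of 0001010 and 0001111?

Add column by column from the right: bit + bit + carry-in; write the sum mod 2, carry 1 when the sum is 2 or 3.
carry:  0011100
        0001010
+       0001111
---------------
       00011001
(the carry out of the leftmost column, 0, becomes the leading bit)
Decimal check:
  0001010 = 8 + 2 = 10
  0001111 = 8 + 4 + 2 + 1 = 15
  10 + 15 = 25, and 00011001 = 16 + 8 + 1 = 25 ✓



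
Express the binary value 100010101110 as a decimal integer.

Sum of powers of 2 for each 1-bit:
2^1 + 2^2 + 2^3 + 2^5 + 2^7 + 2^11
= 2 + 4 + 8 + 32 + 128 + 2048
= 2222



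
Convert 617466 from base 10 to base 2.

Using repeated division by 2:
617466 ÷ 2 = 308733 remainder 0
308733 ÷ 2 = 154366 remainder 1
154366 ÷ 2 = 77183 remainder 0
77183 ÷ 2 = 38591 remainder 1
38591 ÷ 2 = 19295 remainder 1
19295 ÷ 2 = 9647 remainder 1
9647 ÷ 2 = 4823 remainder 1
4823 ÷ 2 = 2411 remainder 1
2411 ÷ 2 = 1205 remainder 1
1205 ÷ 2 = 602 remainder 1
602 ÷ 2 = 301 remainder 0
301 ÷ 2 = 150 remainder 1
150 ÷ 2 = 75 remainder 0
75 ÷ 2 = 37 remainder 1
37 ÷ 2 = 18 remainder 1
18 ÷ 2 = 9 remainder 0
9 ÷ 2 = 4 remainder 1
4 ÷ 2 = 2 remainder 0
2 ÷ 2 = 1 remainder 0
1 ÷ 2 = 0 remainder 1
Reading remainders bottom to top: 10010110101111111010



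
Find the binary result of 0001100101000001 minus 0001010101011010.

Method 1 - Direct subtraction (column by column from the right: bit − bit − borrow-in; if negative, add 2 and borrow 1 from the next column):
borrow: 0000111111111100
        0001100101000001
-       0001010101011010
------------------------
        0000001111100111

Method 2 - Add two's complement:
Two's complement of 0001010101011010: invert → 1110101010100101, add 1 → 1110101010100110
  0001100101000001
+ 1110101010100110
------------------
 10000001111100111  (end carry out of the top bit = 1)
Discarding the end carry: 0000001111100111
Decimal check:
  0001100101000001 = 4096 + 2048 + 256 + 64 + 1 = 6465
  0001010101011010 = 4096 + 1024 + 256 + 64 + 16 + 8 + 2 = 5466
  6465 - 5466 = 999, and 0000001111100111 = 512 + 256 + 128 + 64 + 32 + 4 + 2 + 1 = 999 ✓



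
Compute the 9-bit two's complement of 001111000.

Original: 001111000
Step 1 - Invert all bits: 110000111
Step 2 - Add 1: 110001000
Verification: 001111000 + 110001000 = 1000000000; discarding the end carry (carry out of the top bit) leaves the 9-bit value 000000000, as required for x + (-x)



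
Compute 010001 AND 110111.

AND: 1 only when both bits are 1
  010001
& 110111
--------
  010001
Decimal: 17 & 55 = 17



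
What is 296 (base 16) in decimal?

Expand by place value (powers of 16):
296 = 2 × 16^2 + 9 × 16^1 + 6 × 16^0
= 2 × 256 + 9 × 16 + 6 × 1
= 512 + 144 + 6
= 662



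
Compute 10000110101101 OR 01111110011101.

OR: 1 when either bit is 1
  10000110101101
| 01111110011101
----------------
  11111110111101
Decimal: 8621 | 8093 = 16317



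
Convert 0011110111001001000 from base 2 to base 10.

Sum of powers of 2 for each 1-bit:
2^3 + 2^6 + 2^9 + 2^10 + 2^11 + 2^13 + 2^14 + 2^15 + 2^16
= 8 + 64 + 512 + 1024 + 2048 + 8192 + 16384 + 32768 + 65536
= 126536



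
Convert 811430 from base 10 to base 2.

Using repeated division by 2:
811430 ÷ 2 = 405715 remainder 0
405715 ÷ 2 = 202857 remainder 1
202857 ÷ 2 = 101428 remainder 1
101428 ÷ 2 = 50714 remainder 0
50714 ÷ 2 = 25357 remainder 0
25357 ÷ 2 = 12678 remainder 1
12678 ÷ 2 = 6339 remainder 0
6339 ÷ 2 = 3169 remainder 1
3169 ÷ 2 = 1584 remainder 1
1584 ÷ 2 = 792 remainder 0
792 ÷ 2 = 396 remainder 0
396 ÷ 2 = 198 remainder 0
198 ÷ 2 = 99 remainder 0
99 ÷ 2 = 49 remainder 1
49 ÷ 2 = 24 remainder 1
24 ÷ 2 = 12 remainder 0
12 ÷ 2 = 6 remainder 0
6 ÷ 2 = 3 remainder 0
3 ÷ 2 = 1 remainder 1
1 ÷ 2 = 0 remainder 1
Reading remainders bottom to top: 11000110000110100110



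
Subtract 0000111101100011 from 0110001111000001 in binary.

Method 1 - Direct subtraction (column by column from the right: bit − bit − borrow-in; if negative, add 2 and borrow 1 from the next column):
borrow: 0011100011111100
        0110001111000001
-       0000111101100011
------------------------
        0101010001011110

Method 2 - Add two's complement:
Two's complement of 0000111101100011: invert → 1111000010011100, add 1 → 1111000010011101
  0110001111000001
+ 1111000010011101
------------------
 10101010001011110  (end carry out of the top bit = 1)
Discarding the end carry: 0101010001011110
Decimal check:
  0110001111000001 = 16384 + 8192 + 512 + 256 + 128 + 64 + 1 = 25537
  0000111101100011 = 2048 + 1024 + 512 + 256 + 64 + 32 + 2 + 1 = 3939
  25537 - 3939 = 21598, and 0101010001011110 = 16384 + 4096 + 1024 + 64 + 16 + 8 + 4 + 2 = 21598 ✓



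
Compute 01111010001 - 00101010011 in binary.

Method 1 - Direct subtraction (column by column from the right: bit − bit − borrow-in; if negative, add 2 and borrow 1 from the next column):
borrow: 00011111100
        01111010001
-       00101010011
-------------------
        01001111110

Method 2 - Add two's complement:
Two's complement of 00101010011: invert → 11010101100, add 1 → 11010101101
  01111010001
+ 11010101101
-------------
 101001111110  (end carry out of the top bit = 1)
Discarding the end carry: 01001111110
Decimal check:
  01111010001 = 512 + 256 + 128 + 64 + 16 + 1 = 977
  00101010011 = 256 + 64 + 16 + 2 + 1 = 339
  977 - 339 = 638, and 01001111110 = 512 + 64 + 32 + 16 + 8 + 4 + 2 = 638 ✓



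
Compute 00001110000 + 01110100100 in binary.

Add column by column from the right: bit + bit + carry-in; write the sum mod 2, carry 1 when the sum is 2 or 3.
carry:  11111000000
        00001110000
+       01110100100
-------------------
       010000010100
(the carry out of the leftmost column, 0, becomes the leading bit)
Decimal check:
  00001110000 = 64 + 32 + 16 = 112
  01110100100 = 512 + 256 + 128 + 32 + 4 = 932
  112 + 932 = 1044, and 010000010100 = 1024 + 16 + 4 = 1044 ✓



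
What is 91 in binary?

Using repeated division by 2:
91 ÷ 2 = 45 remainder 1
45 ÷ 2 = 22 remainder 1
22 ÷ 2 = 11 remainder 0
11 ÷ 2 = 5 remainder 1
5 ÷ 2 = 2 remainder 1
2 ÷ 2 = 1 remainder 0
1 ÷ 2 = 0 remainder 1
Reading remainders bottom to top: 1011011



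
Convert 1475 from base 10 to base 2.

Using repeated division by 2:
1475 ÷ 2 = 737 remainder 1
737 ÷ 2 = 368 remainder 1
368 ÷ 2 = 184 remainder 0
184 ÷ 2 = 92 remainder 0
92 ÷ 2 = 46 remainder 0
46 ÷ 2 = 23 remainder 0
23 ÷ 2 = 11 remainder 1
11 ÷ 2 = 5 remainder 1
5 ÷ 2 = 2 remainder 1
2 ÷ 2 = 1 remainder 0
1 ÷ 2 = 0 remainder 1
Reading remainders bottom to top: 10111000011



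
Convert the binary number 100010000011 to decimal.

Sum of powers of 2 for each 1-bit:
2^0 + 2^1 + 2^7 + 2^11
= 1 + 2 + 128 + 2048
= 2179



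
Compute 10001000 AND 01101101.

AND: 1 only when both bits are 1
  10001000
& 01101101
----------
  00001000
Decimal: 136 & 109 = 8



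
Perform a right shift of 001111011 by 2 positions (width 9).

Original: 001111011 (decimal 123)
Shift right by 2 positions
Drop the 2 low bits; fill with zeros on the left
Result: 000011110 (decimal 30)
Equivalent: 123 >> 2 = 123 ÷ 2^2 = 30



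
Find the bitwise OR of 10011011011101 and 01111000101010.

OR: 1 when either bit is 1
  10011011011101
| 01111000101010
----------------
  11111011111111
Decimal: 9949 | 7722 = 16127



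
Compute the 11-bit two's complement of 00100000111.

Original: 00100000111
Step 1 - Invert all bits: 11011111000
Step 2 - Add 1: 11011111001
Verification: 00100000111 + 11011111001 = 100000000000; discarding the end carry (carry out of the top bit) leaves the 11-bit value 00000000000, as required for x + (-x)



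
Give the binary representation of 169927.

Using repeated division by 2:
169927 ÷ 2 = 84963 remainder 1
84963 ÷ 2 = 42481 remainder 1
42481 ÷ 2 = 21240 remainder 1
21240 ÷ 2 = 10620 remainder 0
10620 ÷ 2 = 5310 remainder 0
5310 ÷ 2 = 2655 remainder 0
2655 ÷ 2 = 1327 remainder 1
1327 ÷ 2 = 663 remainder 1
663 ÷ 2 = 331 remainder 1
331 ÷ 2 = 165 remainder 1
165 ÷ 2 = 82 remainder 1
82 ÷ 2 = 41 remainder 0
41 ÷ 2 = 20 remainder 1
20 ÷ 2 = 10 remainder 0
10 ÷ 2 = 5 remainder 0
5 ÷ 2 = 2 remainder 1
2 ÷ 2 = 1 remainder 0
1 ÷ 2 = 0 remainder 1
Reading remainders bottom to top: 101001011111000111



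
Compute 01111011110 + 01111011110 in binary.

Add column by column from the right: bit + bit + carry-in; write the sum mod 2, carry 1 when the sum is 2 or 3.
carry:  11110111100
        01111011110
+       01111011110
-------------------
       011110111100
(the carry out of the leftmost column, 0, becomes the leading bit)
Decimal check:
  01111011110 = 512 + 256 + 128 + 64 + 16 + 8 + 4 + 2 = 990
  01111011110 = 512 + 256 + 128 + 64 + 16 + 8 + 4 + 2 = 990
  990 + 990 = 1980, and 011110111100 = 1024 + 512 + 256 + 128 + 32 + 16 + 8 + 4 = 1980 ✓



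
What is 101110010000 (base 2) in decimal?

Sum of powers of 2 for each 1-bit:
2^4 + 2^7 + 2^8 + 2^9 + 2^11
= 16 + 128 + 256 + 512 + 2048
= 2960



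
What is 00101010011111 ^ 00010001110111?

XOR: 1 when bits differ
  00101010011111
^ 00010001110111
----------------
  00111011101000
Decimal: 2719 ^ 1143 = 3816



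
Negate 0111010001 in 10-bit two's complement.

Original: 0111010001
Step 1 - Invert all bits: 1000101110
Step 2 - Add 1: 1000101111
Verification: 0111010001 + 1000101111 = 10000000000; discarding the end carry (carry out of the top bit) leaves the 10-bit value 0000000000, as required for x + (-x)



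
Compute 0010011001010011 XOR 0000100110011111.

XOR: 1 when bits differ
  0010011001010011
^ 0000100110011111
------------------
  0010111111001100
Decimal: 9811 ^ 2463 = 12236



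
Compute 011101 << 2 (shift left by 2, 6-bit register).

Original: 011101 (decimal 29)
Shift left by 2 positions
Append 2 zeros on the right and drop the 2 high bits that overflow the 6-bit width
Result: 110100 (decimal 52)
Equivalent: 29 << 2 = 29 × 2^2 = 116, truncated to 6 bits = 52



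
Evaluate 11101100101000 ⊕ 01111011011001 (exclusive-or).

XOR: 1 when bits differ
  11101100101000
^ 01111011011001
----------------
  10010111110001
Decimal: 15144 ^ 7897 = 9713



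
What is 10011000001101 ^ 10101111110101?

XOR: 1 when bits differ
  10011000001101
^ 10101111110101
----------------
  00110111111000
Decimal: 9741 ^ 11253 = 3576



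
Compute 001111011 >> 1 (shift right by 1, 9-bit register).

Original: 001111011 (decimal 123)
Shift right by 1 position
Drop the 1 low bit; fill with zero on the left
Result: 000111101 (decimal 61)
Equivalent: 123 >> 1 = 123 ÷ 2^1 = 61



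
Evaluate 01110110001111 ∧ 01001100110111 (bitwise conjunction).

AND: 1 only when both bits are 1
  01110110001111
& 01001100110111
----------------
  01000100000111
Decimal: 7567 & 4919 = 4359



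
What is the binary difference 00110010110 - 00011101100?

Method 1 - Direct subtraction (column by column from the right: bit − bit − borrow-in; if negative, add 2 and borrow 1 from the next column):
borrow: 00111010000
        00110010110
-       00011101100
-------------------
        00010101010

Method 2 - Add two's complement:
Two's complement of 00011101100: invert → 11100010011, add 1 → 11100010100
  00110010110
+ 11100010100
-------------
 100010101010  (end carry out of the top bit = 1)
Discarding the end carry: 00010101010
Decimal check:
  00110010110 = 256 + 128 + 16 + 4 + 2 = 406
  00011101100 = 128 + 64 + 32 + 8 + 4 = 236
  406 - 236 = 170, and 00010101010 = 128 + 32 + 8 + 2 = 170 ✓



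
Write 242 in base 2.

Using repeated division by 2:
242 ÷ 2 = 121 remainder 0
121 ÷ 2 = 60 remainder 1
60 ÷ 2 = 30 remainder 0
30 ÷ 2 = 15 remainder 0
15 ÷ 2 = 7 remainder 1
7 ÷ 2 = 3 remainder 1
3 ÷ 2 = 1 remainder 1
1 ÷ 2 = 0 remainder 1
Reading remainders bottom to top: 11110010



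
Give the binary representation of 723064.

Using repeated division by 2:
723064 ÷ 2 = 361532 remainder 0
361532 ÷ 2 = 180766 remainder 0
180766 ÷ 2 = 90383 remainder 0
90383 ÷ 2 = 45191 remainder 1
45191 ÷ 2 = 22595 remainder 1
22595 ÷ 2 = 11297 remainder 1
11297 ÷ 2 = 5648 remainder 1
5648 ÷ 2 = 2824 remainder 0
2824 ÷ 2 = 1412 remainder 0
1412 ÷ 2 = 706 remainder 0
706 ÷ 2 = 353 remainder 0
353 ÷ 2 = 176 remainder 1
176 ÷ 2 = 88 remainder 0
88 ÷ 2 = 44 remainder 0
44 ÷ 2 = 22 remainder 0
22 ÷ 2 = 11 remainder 0
11 ÷ 2 = 5 remainder 1
5 ÷ 2 = 2 remainder 1
2 ÷ 2 = 1 remainder 0
1 ÷ 2 = 0 remainder 1
Reading remainders bottom to top: 10110000100001111000



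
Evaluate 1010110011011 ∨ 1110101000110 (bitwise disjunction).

OR: 1 when either bit is 1
  1010110011011
| 1110101000110
---------------
  1110111011111
Decimal: 5531 | 7494 = 7647



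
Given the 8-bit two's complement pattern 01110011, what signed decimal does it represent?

Binary: 01110011
Sign bit: 0 (non-negative)
Read directly as an unsigned value:
01110011 = 64 + 32 + 16 + 2 + 1 = 115
Value: 115



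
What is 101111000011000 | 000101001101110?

OR: 1 when either bit is 1
  101111000011000
| 000101001101110
-----------------
  101111001111110
Decimal: 24088 | 2670 = 24190



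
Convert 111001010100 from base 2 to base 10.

Sum of powers of 2 for each 1-bit:
2^2 + 2^4 + 2^6 + 2^9 + 2^10 + 2^11
= 4 + 16 + 64 + 512 + 1024 + 2048
= 3668



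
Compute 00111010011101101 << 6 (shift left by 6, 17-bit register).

Original: 00111010011101101 (decimal 29933)
Shift left by 6 positions
Append 6 zeros on the right and drop the 6 high bits that overflow the 17-bit width
Result: 10011101101000000 (decimal 80704)
Equivalent: 29933 << 6 = 29933 × 2^6 = 1915712, truncated to 17 bits = 80704



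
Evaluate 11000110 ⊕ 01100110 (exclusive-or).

XOR: 1 when bits differ
  11000110
^ 01100110
----------
  10100000
Decimal: 198 ^ 102 = 160



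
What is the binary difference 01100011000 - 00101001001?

Method 1 - Direct subtraction (column by column from the right: bit − bit − borrow-in; if negative, add 2 and borrow 1 from the next column):
borrow: 01110011110
        01100011000
-       00101001001
-------------------
        00111001111

Method 2 - Add two's complement:
Two's complement of 00101001001: invert → 11010110110, add 1 → 11010110111
  01100011000
+ 11010110111
-------------
 100111001111  (end carry out of the top bit = 1)
Discarding the end carry: 00111001111
Decimal check:
  01100011000 = 512 + 256 + 16 + 8 = 792
  00101001001 = 256 + 64 + 8 + 1 = 329
  792 - 329 = 463, and 00111001111 = 256 + 128 + 64 + 8 + 4 + 2 + 1 = 463 ✓



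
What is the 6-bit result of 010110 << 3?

Original: 010110 (decimal 22)
Shift left by 3 positions
Append 3 zeros on the right and drop the 3 high bits that overflow the 6-bit width
Result: 110000 (decimal 48)
Equivalent: 22 << 3 = 22 × 2^3 = 176, truncated to 6 bits = 48



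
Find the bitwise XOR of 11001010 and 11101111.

XOR: 1 when bits differ
  11001010
^ 11101111
----------
  00100101
Decimal: 202 ^ 239 = 37



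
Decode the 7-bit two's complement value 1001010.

Binary: 1001010
Sign bit: 1 (negative)
Invert: 0110101
Add 1:  0110110
Magnitude: 0110110 = 32 + 16 + 4 + 2 = 54
Value: -54



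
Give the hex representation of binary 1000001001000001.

Group into 4-bit nibbles from right:
  1000 = 8
  0010 = 2
  0100 = 4
  0001 = 1
Result: 8241



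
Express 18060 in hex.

Using repeated division by 16 (digits 10–15 are A–F):
18060 ÷ 16 = 1128 remainder 12 (C)
1128 ÷ 16 = 70 remainder 8
70 ÷ 16 = 4 remainder 6
4 ÷ 16 = 0 remainder 4
Reading remainders bottom to top: 468C



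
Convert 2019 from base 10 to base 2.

Using repeated division by 2:
2019 ÷ 2 = 1009 remainder 1
1009 ÷ 2 = 504 remainder 1
504 ÷ 2 = 252 remainder 0
252 ÷ 2 = 126 remainder 0
126 ÷ 2 = 63 remainder 0
63 ÷ 2 = 31 remainder 1
31 ÷ 2 = 15 remainder 1
15 ÷ 2 = 7 remainder 1
7 ÷ 2 = 3 remainder 1
3 ÷ 2 = 1 remainder 1
1 ÷ 2 = 0 remainder 1
Reading remainders bottom to top: 11111100011



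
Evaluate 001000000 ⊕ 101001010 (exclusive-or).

XOR: 1 when bits differ
  001000000
^ 101001010
-----------
  100001010
Decimal: 64 ^ 330 = 266



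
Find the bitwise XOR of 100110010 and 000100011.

XOR: 1 when bits differ
  100110010
^ 000100011
-----------
  100010001
Decimal: 306 ^ 35 = 273



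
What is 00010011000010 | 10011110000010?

OR: 1 when either bit is 1
  00010011000010
| 10011110000010
----------------
  10011111000010
Decimal: 1218 | 10114 = 10178



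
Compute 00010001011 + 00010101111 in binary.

Add column by column from the right: bit + bit + carry-in; write the sum mod 2, carry 1 when the sum is 2 or 3.
carry:  00100011110
        00010001011
+       00010101111
-------------------
       000100111010
(the carry out of the leftmost column, 0, becomes the leading bit)
Decimal check:
  00010001011 = 128 + 8 + 2 + 1 = 139
  00010101111 = 128 + 32 + 8 + 4 + 2 + 1 = 175
  139 + 175 = 314, and 000100111010 = 256 + 32 + 16 + 8 + 2 = 314 ✓



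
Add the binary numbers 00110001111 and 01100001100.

Add column by column from the right: bit + bit + carry-in; write the sum mod 2, carry 1 when the sum is 2 or 3.
carry:  11000011000
        00110001111
+       01100001100
-------------------
       010010011011
(the carry out of the leftmost column, 0, becomes the leading bit)
Decimal check:
  00110001111 = 256 + 128 + 8 + 4 + 2 + 1 = 399
  01100001100 = 512 + 256 + 8 + 4 = 780
  399 + 780 = 1179, and 010010011011 = 1024 + 128 + 16 + 8 + 2 + 1 = 1179 ✓



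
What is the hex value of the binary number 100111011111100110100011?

Group into 4-bit nibbles from right:
  1001 = 9
  1101 = D
  1111 = F
  1001 = 9
  1010 = A
  0011 = 3
Result: 9DF9A3



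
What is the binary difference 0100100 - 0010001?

Method 1 - Direct subtraction (column by column from the right: bit − bit − borrow-in; if negative, add 2 and borrow 1 from the next column):
borrow: 0100110
        0100100
-       0010001
---------------
        0010011

Method 2 - Add two's complement:
Two's complement of 0010001: invert → 1101110, add 1 → 1101111
  0100100
+ 1101111
---------
 10010011  (end carry out of the top bit = 1)
Discarding the end carry: 0010011
Decimal check:
  0100100 = 32 + 4 = 36
  0010001 = 16 + 1 = 17
  36 - 17 = 19, and 0010011 = 16 + 2 + 1 = 19 ✓



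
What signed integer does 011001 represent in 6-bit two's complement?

Binary: 011001
Sign bit: 0 (non-negative)
Read directly as an unsigned value:
011001 = 16 + 8 + 1 = 25
Value: 25



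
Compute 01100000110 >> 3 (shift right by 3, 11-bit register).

Original: 01100000110 (decimal 774)
Shift right by 3 positions
Drop the 3 low bits; fill with zeros on the left
Result: 00001100000 (decimal 96)
Equivalent: 774 >> 3 = 774 ÷ 2^3 = 96



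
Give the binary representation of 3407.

Using repeated division by 2:
3407 ÷ 2 = 1703 remainder 1
1703 ÷ 2 = 851 remainder 1
851 ÷ 2 = 425 remainder 1
425 ÷ 2 = 212 remainder 1
212 ÷ 2 = 106 remainder 0
106 ÷ 2 = 53 remainder 0
53 ÷ 2 = 26 remainder 1
26 ÷ 2 = 13 remainder 0
13 ÷ 2 = 6 remainder 1
6 ÷ 2 = 3 remainder 0
3 ÷ 2 = 1 remainder 1
1 ÷ 2 = 0 remainder 1
Reading remainders bottom to top: 110101001111



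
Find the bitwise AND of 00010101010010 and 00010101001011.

AND: 1 only when both bits are 1
  00010101010010
& 00010101001011
----------------
  00010101000010
Decimal: 1362 & 1355 = 1346



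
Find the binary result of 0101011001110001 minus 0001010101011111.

Method 1 - Direct subtraction (column by column from the right: bit − bit − borrow-in; if negative, add 2 and borrow 1 from the next column):
borrow: 0000001000111100
        0101011001110001
-       0001010101011111
------------------------
        0100000100010010

Method 2 - Add two's complement:
Two's complement of 0001010101011111: invert → 1110101010100000, add 1 → 1110101010100001
  0101011001110001
+ 1110101010100001
------------------
 10100000100010010  (end carry out of the top bit = 1)
Discarding the end carry: 0100000100010010
Decimal check:
  0101011001110001 = 16384 + 4096 + 1024 + 512 + 64 + 32 + 16 + 1 = 22129
  0001010101011111 = 4096 + 1024 + 256 + 64 + 16 + 8 + 4 + 2 + 1 = 5471
  22129 - 5471 = 16658, and 0100000100010010 = 16384 + 256 + 16 + 2 = 16658 ✓



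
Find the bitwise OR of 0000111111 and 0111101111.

OR: 1 when either bit is 1
  0000111111
| 0111101111
------------
  0111111111
Decimal: 63 | 495 = 511



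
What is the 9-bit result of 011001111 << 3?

Original: 011001111 (decimal 207)
Shift left by 3 positions
Append 3 zeros on the right and drop the 3 high bits that overflow the 9-bit width
Result: 001111000 (decimal 120)
Equivalent: 207 << 3 = 207 × 2^3 = 1656, truncated to 9 bits = 120



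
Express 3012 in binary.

Using repeated division by 2:
3012 ÷ 2 = 1506 remainder 0
1506 ÷ 2 = 753 remainder 0
753 ÷ 2 = 376 remainder 1
376 ÷ 2 = 188 remainder 0
188 ÷ 2 = 94 remainder 0
94 ÷ 2 = 47 remainder 0
47 ÷ 2 = 23 remainder 1
23 ÷ 2 = 11 remainder 1
11 ÷ 2 = 5 remainder 1
5 ÷ 2 = 2 remainder 1
2 ÷ 2 = 1 remainder 0
1 ÷ 2 = 0 remainder 1
Reading remainders bottom to top: 101111000100



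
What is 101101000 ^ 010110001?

XOR: 1 when bits differ
  101101000
^ 010110001
-----------
  111011001
Decimal: 360 ^ 177 = 473



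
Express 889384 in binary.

Using repeated division by 2:
889384 ÷ 2 = 444692 remainder 0
444692 ÷ 2 = 222346 remainder 0
222346 ÷ 2 = 111173 remainder 0
111173 ÷ 2 = 55586 remainder 1
55586 ÷ 2 = 27793 remainder 0
27793 ÷ 2 = 13896 remainder 1
13896 ÷ 2 = 6948 remainder 0
6948 ÷ 2 = 3474 remainder 0
3474 ÷ 2 = 1737 remainder 0
1737 ÷ 2 = 868 remainder 1
868 ÷ 2 = 434 remainder 0
434 ÷ 2 = 217 remainder 0
217 ÷ 2 = 108 remainder 1
108 ÷ 2 = 54 remainder 0
54 ÷ 2 = 27 remainder 0
27 ÷ 2 = 13 remainder 1
13 ÷ 2 = 6 remainder 1
6 ÷ 2 = 3 remainder 0
3 ÷ 2 = 1 remainder 1
1 ÷ 2 = 0 remainder 1
Reading remainders bottom to top: 11011001001000101000



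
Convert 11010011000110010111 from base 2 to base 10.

Sum of powers of 2 for each 1-bit:
2^0 + 2^1 + 2^2 + 2^4 + 2^7 + 2^8 + 2^12 + 2^13 + 2^16 + 2^18 + 2^19
= 1 + 2 + 4 + 16 + 128 + 256 + 4096 + 8192 + 65536 + 262144 + 524288
= 864663



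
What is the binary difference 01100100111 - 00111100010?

Method 1 - Direct subtraction (column by column from the right: bit − bit − borrow-in; if negative, add 2 and borrow 1 from the next column):
borrow: 01110000000
        01100100111
-       00111100010
-------------------
        00101000101

Method 2 - Add two's complement:
Two's complement of 00111100010: invert → 11000011101, add 1 → 11000011110
  01100100111
+ 11000011110
-------------
 100101000101  (end carry out of the top bit = 1)
Discarding the end carry: 00101000101
Decimal check:
  01100100111 = 512 + 256 + 32 + 4 + 2 + 1 = 807
  00111100010 = 256 + 128 + 64 + 32 + 2 = 482
  807 - 482 = 325, and 00101000101 = 256 + 64 + 4 + 1 = 325 ✓



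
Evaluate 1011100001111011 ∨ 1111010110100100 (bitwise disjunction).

OR: 1 when either bit is 1
  1011100001111011
| 1111010110100100
------------------
  1111110111111111
Decimal: 47227 | 62884 = 65023



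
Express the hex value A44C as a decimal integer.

Expand by place value (powers of 16):
Digit values: A = 10, C = 12
A44C = 10 × 16^3 + 4 × 16^2 + 4 × 16^1 + 12 × 16^0
= 10 × 4096 + 4 × 256 + 4 × 16 + 12 × 1
= 40960 + 1024 + 64 + 12
= 42060



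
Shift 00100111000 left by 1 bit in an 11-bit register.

Original: 00100111000 (decimal 312)
Shift left by 1 position
Append 1 zero on the right
Result: 01001110000 (decimal 624)
Equivalent: 312 << 1 = 312 × 2^1 = 624



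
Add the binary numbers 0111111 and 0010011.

Add column by column from the right: bit + bit + carry-in; write the sum mod 2, carry 1 when the sum is 2 or 3.
carry:  1111110
        0111111
+       0010011
---------------
       01010010
(the carry out of the leftmost column, 0, becomes the leading bit)
Decimal check:
  0111111 = 32 + 16 + 8 + 4 + 2 + 1 = 63
  0010011 = 16 + 2 + 1 = 19
  63 + 19 = 82, and 01010010 = 64 + 16 + 2 = 82 ✓



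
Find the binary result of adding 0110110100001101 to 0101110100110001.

Add column by column from the right: bit + bit + carry-in; write the sum mod 2, carry 1 when the sum is 2 or 3.
carry:  1111101000000010
        0110110100001101
+       0101110100110001
------------------------
       01100101000111110
(the carry out of the leftmost column, 0, becomes the leading bit)
Decimal check:
  0110110100001101 = 16384 + 8192 + 2048 + 1024 + 256 + 8 + 4 + 1 = 27917
  0101110100110001 = 16384 + 4096 + 2048 + 1024 + 256 + 32 + 16 + 1 = 23857
  27917 + 23857 = 51774, and 01100101000111110 = 32768 + 16384 + 2048 + 512 + 32 + 16 + 8 + 4 + 2 = 51774 ✓



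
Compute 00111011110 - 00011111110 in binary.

Method 1 - Direct subtraction (column by column from the right: bit − bit − borrow-in; if negative, add 2 and borrow 1 from the next column):
borrow: 00111000000
        00111011110
-       00011111110
-------------------
        00011100000

Method 2 - Add two's complement:
Two's complement of 00011111110: invert → 11100000001, add 1 → 11100000010
  00111011110
+ 11100000010
-------------
 100011100000  (end carry out of the top bit = 1)
Discarding the end carry: 00011100000
Decimal check:
  00111011110 = 256 + 128 + 64 + 16 + 8 + 4 + 2 = 478
  00011111110 = 128 + 64 + 32 + 16 + 8 + 4 + 2 = 254
  478 - 254 = 224, and 00011100000 = 128 + 64 + 32 = 224 ✓



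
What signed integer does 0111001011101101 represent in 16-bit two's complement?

Binary: 0111001011101101
Sign bit: 0 (non-negative)
Read directly as an unsigned value:
0111001011101101 = 16384 + 8192 + 4096 + 512 + 128 + 64 + 32 + 8 + 4 + 1 = 29421
Value: 29421



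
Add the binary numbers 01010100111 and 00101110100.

Add column by column from the right: bit + bit + carry-in; write the sum mod 2, carry 1 when the sum is 2 or 3.
carry:  11111001000
        01010100111
+       00101110100
-------------------
       010000011011
(the carry out of the leftmost column, 0, becomes the leading bit)
Decimal check:
  01010100111 = 512 + 128 + 32 + 4 + 2 + 1 = 679
  00101110100 = 256 + 64 + 32 + 16 + 4 = 372
  679 + 372 = 1051, and 010000011011 = 1024 + 16 + 8 + 2 + 1 = 1051 ✓



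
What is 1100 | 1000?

OR: 1 when either bit is 1
  1100
| 1000
------
  1100
Decimal: 12 | 8 = 12



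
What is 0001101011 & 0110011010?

AND: 1 only when both bits are 1
  0001101011
& 0110011010
------------
  0000001010
Decimal: 107 & 410 = 10



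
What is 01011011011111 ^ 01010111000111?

XOR: 1 when bits differ
  01011011011111
^ 01010111000111
----------------
  00001100011000
Decimal: 5855 ^ 5575 = 792



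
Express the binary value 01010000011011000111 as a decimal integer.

Sum of powers of 2 for each 1-bit:
2^0 + 2^1 + 2^2 + 2^6 + 2^7 + 2^9 + 2^10 + 2^16 + 2^18
= 1 + 2 + 4 + 64 + 128 + 512 + 1024 + 65536 + 262144
= 329415



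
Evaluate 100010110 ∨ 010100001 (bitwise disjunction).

OR: 1 when either bit is 1
  100010110
| 010100001
-----------
  110110111
Decimal: 278 | 161 = 439



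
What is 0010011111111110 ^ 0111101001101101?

XOR: 1 when bits differ
  0010011111111110
^ 0111101001101101
------------------
  0101110110010011
Decimal: 10238 ^ 31341 = 23955



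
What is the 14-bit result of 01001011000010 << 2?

Original: 01001011000010 (decimal 4802)
Shift left by 2 positions
Append 2 zeros on the right and drop the 2 high bits that overflow the 14-bit width
Result: 00101100001000 (decimal 2824)
Equivalent: 4802 << 2 = 4802 × 2^2 = 19208, truncated to 14 bits = 2824



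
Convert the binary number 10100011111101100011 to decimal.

Sum of powers of 2 for each 1-bit:
2^0 + 2^1 + 2^5 + 2^6 + 2^8 + 2^9 + 2^10 + 2^11 + 2^12 + 2^13 + 2^17 + 2^19
= 1 + 2 + 32 + 64 + 256 + 512 + 1024 + 2048 + 4096 + 8192 + 131072 + 524288
= 671587



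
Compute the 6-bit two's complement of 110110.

Original (sign bit 1, negative): 110110
Step 1 - Invert all bits: 001001
Step 2 - Add 1: 001010
Verification: 110110 + 001010 = 1000000; discarding the end carry (carry out of the top bit) leaves the 6-bit value 000000, as required for x + (-x)



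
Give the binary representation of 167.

Using repeated division by 2:
167 ÷ 2 = 83 remainder 1
83 ÷ 2 = 41 remainder 1
41 ÷ 2 = 20 remainder 1
20 ÷ 2 = 10 remainder 0
10 ÷ 2 = 5 remainder 0
5 ÷ 2 = 2 remainder 1
2 ÷ 2 = 1 remainder 0
1 ÷ 2 = 0 remainder 1
Reading remainders bottom to top: 10100111



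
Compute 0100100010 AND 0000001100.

AND: 1 only when both bits are 1
  0100100010
& 0000001100
------------
  0000000000
Decimal: 290 & 12 = 0



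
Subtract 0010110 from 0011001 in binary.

Method 1 - Direct subtraction (column by column from the right: bit − bit − borrow-in; if negative, add 2 and borrow 1 from the next column):
borrow: 0001100
        0011001
-       0010110
---------------
        0000011

Method 2 - Add two's complement:
Two's complement of 0010110: invert → 1101001, add 1 → 1101010
  0011001
+ 1101010
---------
 10000011  (end carry out of the top bit = 1)
Discarding the end carry: 0000011
Decimal check:
  0011001 = 16 + 8 + 1 = 25
  0010110 = 16 + 4 + 2 = 22
  25 - 22 = 3, and 0000011 = 2 + 1 = 3 ✓



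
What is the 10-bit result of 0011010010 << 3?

Original: 0011010010 (decimal 210)
Shift left by 3 positions
Append 3 zeros on the right and drop the 3 high bits that overflow the 10-bit width
Result: 1010010000 (decimal 656)
Equivalent: 210 << 3 = 210 × 2^3 = 1680, truncated to 10 bits = 656



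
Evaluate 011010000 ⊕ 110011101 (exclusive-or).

XOR: 1 when bits differ
  011010000
^ 110011101
-----------
  101001101
Decimal: 208 ^ 413 = 333



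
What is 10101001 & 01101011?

AND: 1 only when both bits are 1
  10101001
& 01101011
----------
  00101001
Decimal: 169 & 107 = 41



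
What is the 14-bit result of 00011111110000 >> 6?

Original: 00011111110000 (decimal 2032)
Shift right by 6 positions
Drop the 6 low bits; fill with zeros on the left
Result: 00000000011111 (decimal 31)
Equivalent: 2032 >> 6 = 2032 ÷ 2^6 = 31



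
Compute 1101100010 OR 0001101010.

OR: 1 when either bit is 1
  1101100010
| 0001101010
------------
  1101101010
Decimal: 866 | 106 = 874



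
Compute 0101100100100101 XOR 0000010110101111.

XOR: 1 when bits differ
  0101100100100101
^ 0000010110101111
------------------
  0101110010001010
Decimal: 22821 ^ 1455 = 23690



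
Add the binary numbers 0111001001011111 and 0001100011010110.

Add column by column from the right: bit + bit + carry-in; write the sum mod 2, carry 1 when the sum is 2 or 3.
carry:  1110000110111100
        0111001001011111
+       0001100011010110
------------------------
       01000101100110101
(the carry out of the leftmost column, 0, becomes the leading bit)
Decimal check:
  0111001001011111 = 16384 + 8192 + 4096 + 512 + 64 + 16 + 8 + 4 + 2 + 1 = 29279
  0001100011010110 = 4096 + 2048 + 128 + 64 + 16 + 4 + 2 = 6358
  29279 + 6358 = 35637, and 01000101100110101 = 32768 + 2048 + 512 + 256 + 32 + 16 + 4 + 1 = 35637 ✓



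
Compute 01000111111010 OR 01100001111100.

OR: 1 when either bit is 1
  01000111111010
| 01100001111100
----------------
  01100111111110
Decimal: 4602 | 6268 = 6654



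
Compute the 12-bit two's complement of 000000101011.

Original: 000000101011
Step 1 - Invert all bits: 111111010100
Step 2 - Add 1: 111111010101
Verification: 000000101011 + 111111010101 = 1000000000000; discarding the end carry (carry out of the top bit) leaves the 12-bit value 000000000000, as required for x + (-x)



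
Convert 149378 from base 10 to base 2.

Using repeated division by 2:
149378 ÷ 2 = 74689 remainder 0
74689 ÷ 2 = 37344 remainder 1
37344 ÷ 2 = 18672 remainder 0
18672 ÷ 2 = 9336 remainder 0
9336 ÷ 2 = 4668 remainder 0
4668 ÷ 2 = 2334 remainder 0
2334 ÷ 2 = 1167 remainder 0
1167 ÷ 2 = 583 remainder 1
583 ÷ 2 = 291 remainder 1
291 ÷ 2 = 145 remainder 1
145 ÷ 2 = 72 remainder 1
72 ÷ 2 = 36 remainder 0
36 ÷ 2 = 18 remainder 0
18 ÷ 2 = 9 remainder 0
9 ÷ 2 = 4 remainder 1
4 ÷ 2 = 2 remainder 0
2 ÷ 2 = 1 remainder 0
1 ÷ 2 = 0 remainder 1
Reading remainders bottom to top: 100100011110000010



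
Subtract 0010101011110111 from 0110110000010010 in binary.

Method 1 - Direct subtraction (column by column from the right: bit − bit − borrow-in; if negative, add 2 and borrow 1 from the next column):
borrow: 0000011111111110
        0110110000010010
-       0010101011110111
------------------------
        0100000100011011

Method 2 - Add two's complement:
Two's complement of 0010101011110111: invert → 1101010100001000, add 1 → 1101010100001001
  0110110000010010
+ 1101010100001001
------------------
 10100000100011011  (end carry out of the top bit = 1)
Discarding the end carry: 0100000100011011
Decimal check:
  0110110000010010 = 16384 + 8192 + 2048 + 1024 + 16 + 2 = 27666
  0010101011110111 = 8192 + 2048 + 512 + 128 + 64 + 32 + 16 + 4 + 2 + 1 = 10999
  27666 - 10999 = 16667, and 0100000100011011 = 16384 + 256 + 16 + 8 + 2 + 1 = 16667 ✓



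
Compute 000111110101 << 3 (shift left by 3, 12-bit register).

Original: 000111110101 (decimal 501)
Shift left by 3 positions
Append 3 zeros on the right
Result: 111110101000 (decimal 4008)
Equivalent: 501 << 3 = 501 × 2^3 = 4008



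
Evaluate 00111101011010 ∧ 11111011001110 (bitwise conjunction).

AND: 1 only when both bits are 1
  00111101011010
& 11111011001110
----------------
  00111001001010
Decimal: 3930 & 16078 = 3658



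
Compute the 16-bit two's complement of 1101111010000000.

Original (sign bit 1, negative): 1101111010000000
Step 1 - Invert all bits: 0010000101111111
Step 2 - Add 1: 0010000110000000
Verification: 1101111010000000 + 0010000110000000 = 10000000000000000; discarding the end carry (carry out of the top bit) leaves the 16-bit value 0000000000000000, as required for x + (-x)



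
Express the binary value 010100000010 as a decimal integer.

Sum of powers of 2 for each 1-bit:
2^1 + 2^8 + 2^10
= 2 + 256 + 1024
= 1282



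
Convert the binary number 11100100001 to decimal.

Sum of powers of 2 for each 1-bit:
2^0 + 2^5 + 2^8 + 2^9 + 2^10
= 1 + 32 + 256 + 512 + 1024
= 1825



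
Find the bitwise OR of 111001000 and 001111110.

OR: 1 when either bit is 1
  111001000
| 001111110
-----------
  111111110
Decimal: 456 | 126 = 510

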